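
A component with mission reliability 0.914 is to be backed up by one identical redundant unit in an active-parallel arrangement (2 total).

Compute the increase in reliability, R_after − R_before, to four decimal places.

R_before = 0.914
R_after = 1 − (1 − 0.914)^2 = 0.9926
ΔR = 0.9926 − 0.914 = 0.0786

0.0786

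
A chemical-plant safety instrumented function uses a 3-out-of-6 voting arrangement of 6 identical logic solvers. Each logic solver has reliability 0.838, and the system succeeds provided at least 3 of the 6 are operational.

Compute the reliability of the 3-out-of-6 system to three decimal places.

R = Σ_{i=3}^{6} C(6,i) p^i (1−p)^{6−i} with p = 0.838
C(6,3)·0.838^3·0.162^3 = 0.05004
C(6,4)·0.838^4·0.162^2 = 0.19413
C(6,5)·0.838^5·0.162^1 = 0.40169
C(6,6)·0.838^6·0.162^0 = 0.34631
Sum = 0.992

0.992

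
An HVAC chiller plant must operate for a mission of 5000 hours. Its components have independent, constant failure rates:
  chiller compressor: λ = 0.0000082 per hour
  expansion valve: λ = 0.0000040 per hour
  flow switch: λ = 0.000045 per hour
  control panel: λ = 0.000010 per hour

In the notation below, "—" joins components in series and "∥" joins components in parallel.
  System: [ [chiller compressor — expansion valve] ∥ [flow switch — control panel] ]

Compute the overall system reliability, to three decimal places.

R(chiller compressor) = exp(−0.0000082 × 5000) = 0.95983
R(expansion valve) = exp(−0.0000040 × 5000) = 0.98020
R(flow switch) = exp(−0.000045 × 5000) = 0.79852
R(control panel) = exp(−0.000010 × 5000) = 0.95123
Series (chiller compressor and expansion valve): 0.95983 × 0.98020 = 0.94083
Series (flow switch and control panel): 0.79852 × 0.95123 = 0.75958
Parallel ([0.94083] and [0.75958]): 1 − (1 − 0.94083)(1 − 0.75958) = 0.986

0.986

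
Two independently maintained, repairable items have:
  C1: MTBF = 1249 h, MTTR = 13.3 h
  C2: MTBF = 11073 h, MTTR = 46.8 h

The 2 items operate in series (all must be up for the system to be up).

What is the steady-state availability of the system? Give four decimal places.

A(C1) = MTBF/(MTBF+MTTR) = 1249/(1249+13.3) = 0.989464
A(C2) = MTBF/(MTBF+MTTR) = 11073/(11073+46.8) = 0.995791
Series availability: 0.989464 × 0.995791 = 0.9853

0.9853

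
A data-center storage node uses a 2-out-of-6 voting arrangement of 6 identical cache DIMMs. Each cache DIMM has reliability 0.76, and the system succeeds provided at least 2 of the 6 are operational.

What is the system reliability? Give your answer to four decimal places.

0.9962

R = Σ_{i=2}^{6} C(6,i) p^i (1−p)^{6−i} with p = 0.76
C(6,2)·0.76^2·0.24^4 = 0.028745
C(6,3)·0.76^3·0.24^3 = 0.121368
C(6,4)·0.76^4·0.24^2 = 0.288249
C(6,5)·0.76^5·0.24^1 = 0.365116
C(6,6)·0.76^6·0.24^0 = 0.192700
Sum = 0.9962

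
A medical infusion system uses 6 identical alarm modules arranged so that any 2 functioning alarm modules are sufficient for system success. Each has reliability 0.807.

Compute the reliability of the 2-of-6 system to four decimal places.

R = Σ_{i=2}^{6} C(6,i) p^i (1−p)^{6−i} with p = 0.807
C(6,2)·0.807^2·0.193^4 = 0.013554
C(6,3)·0.807^3·0.193^3 = 0.075565
C(6,4)·0.807^4·0.193^2 = 0.236974
C(6,5)·0.807^5·0.193^1 = 0.396348
C(6,6)·0.807^6·0.193^0 = 0.276211
Sum = 0.9987

0.9987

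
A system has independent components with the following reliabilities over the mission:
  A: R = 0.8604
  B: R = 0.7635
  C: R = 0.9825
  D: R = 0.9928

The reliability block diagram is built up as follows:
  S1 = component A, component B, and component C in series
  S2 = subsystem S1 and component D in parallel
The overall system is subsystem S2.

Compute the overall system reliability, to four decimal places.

Series (A, B, and C): 0.860400 × 0.763500 × 0.982500 = 0.645419
Parallel ([0.645419] and D): 1 − (1 − 0.645419)(1 − 0.992800) = 0.9974

0.9974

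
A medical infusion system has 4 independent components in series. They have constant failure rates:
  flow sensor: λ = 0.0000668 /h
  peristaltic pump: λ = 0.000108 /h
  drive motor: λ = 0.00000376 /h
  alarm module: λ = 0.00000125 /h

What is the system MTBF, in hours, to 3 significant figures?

Series of exponential components: λ_sys = Σ λ_i
λ_sys = 0.0000668 + 0.000108 + 0.00000376 + 0.00000125 = 1.7981e-04 /h
MTBF = 1 / λ_sys = 5560 h

5560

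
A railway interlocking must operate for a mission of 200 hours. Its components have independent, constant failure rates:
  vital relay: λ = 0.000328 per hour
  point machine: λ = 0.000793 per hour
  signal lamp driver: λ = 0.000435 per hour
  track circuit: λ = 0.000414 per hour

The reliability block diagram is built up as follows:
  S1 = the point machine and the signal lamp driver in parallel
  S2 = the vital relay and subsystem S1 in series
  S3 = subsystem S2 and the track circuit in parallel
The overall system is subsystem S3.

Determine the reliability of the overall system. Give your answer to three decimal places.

R(vital relay) = exp(−0.000328 × 200) = 0.93651
R(point machine) = exp(−0.000793 × 200) = 0.85334
R(signal lamp driver) = exp(−0.000435 × 200) = 0.91668
R(track circuit) = exp(−0.000414 × 200) = 0.92054
Parallel (point machine and signal lamp driver): 1 − (1 − 0.85334)(1 − 0.91668) = 0.98778
Series (vital relay and [0.98778]): 0.93651 × 0.98778 = 0.92507
Parallel ([0.92507] and track circuit): 1 − (1 − 0.92507)(1 − 0.92054) = 0.994

0.994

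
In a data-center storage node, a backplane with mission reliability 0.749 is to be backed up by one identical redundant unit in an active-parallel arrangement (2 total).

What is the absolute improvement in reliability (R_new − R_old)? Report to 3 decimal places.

0.188

R_before = 0.749
R_after = 1 − (1 − 0.749)^2 = 0.937
ΔR = 0.937 − 0.749 = 0.188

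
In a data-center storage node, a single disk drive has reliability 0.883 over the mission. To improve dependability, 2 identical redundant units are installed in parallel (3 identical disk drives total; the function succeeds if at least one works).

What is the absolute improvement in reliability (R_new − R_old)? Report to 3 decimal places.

R_before = 0.883
R_after = 1 − (1 − 0.883)^3 = 0.998
ΔR = 0.998 − 0.883 = 0.115

0.115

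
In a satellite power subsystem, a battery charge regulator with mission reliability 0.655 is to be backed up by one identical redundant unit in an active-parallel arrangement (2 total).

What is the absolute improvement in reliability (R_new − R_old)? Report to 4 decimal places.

0.2260

R_before = 0.655
R_after = 1 − (1 − 0.655)^2 = 0.8810
ΔR = 0.8810 − 0.655 = 0.2260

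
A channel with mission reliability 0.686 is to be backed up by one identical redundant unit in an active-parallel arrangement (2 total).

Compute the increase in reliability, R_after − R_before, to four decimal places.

R_before = 0.686
R_after = 1 − (1 − 0.686)^2 = 0.9014
ΔR = 0.9014 − 0.686 = 0.2154

0.2154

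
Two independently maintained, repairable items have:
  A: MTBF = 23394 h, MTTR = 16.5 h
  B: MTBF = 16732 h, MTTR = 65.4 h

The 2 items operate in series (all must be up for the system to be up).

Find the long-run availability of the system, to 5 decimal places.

0.99540

A(A) = MTBF/(MTBF+MTTR) = 23394/(23394+16.5) = 0.999295
A(B) = MTBF/(MTBF+MTTR) = 16732/(16732+65.4) = 0.996107
Series availability: 0.999295 × 0.996107 = 0.99540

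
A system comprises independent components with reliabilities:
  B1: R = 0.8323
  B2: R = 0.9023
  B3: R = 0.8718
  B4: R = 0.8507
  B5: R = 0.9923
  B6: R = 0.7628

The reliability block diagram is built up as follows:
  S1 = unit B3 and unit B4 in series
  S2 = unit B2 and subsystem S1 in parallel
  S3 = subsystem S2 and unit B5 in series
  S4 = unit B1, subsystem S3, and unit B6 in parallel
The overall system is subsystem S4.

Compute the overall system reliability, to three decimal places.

0.999

Series (B3 and B4): 0.87180 × 0.85070 = 0.74164
Parallel (B2 and [0.74164]): 1 − (1 − 0.90230)(1 − 0.74164) = 0.97476
Series ([0.97476] and B5): 0.97476 × 0.99230 = 0.96725
Parallel (B1, [0.96725], and B6): 1 − (1 − 0.83230)(1 − 0.96725)(1 − 0.76280) = 0.999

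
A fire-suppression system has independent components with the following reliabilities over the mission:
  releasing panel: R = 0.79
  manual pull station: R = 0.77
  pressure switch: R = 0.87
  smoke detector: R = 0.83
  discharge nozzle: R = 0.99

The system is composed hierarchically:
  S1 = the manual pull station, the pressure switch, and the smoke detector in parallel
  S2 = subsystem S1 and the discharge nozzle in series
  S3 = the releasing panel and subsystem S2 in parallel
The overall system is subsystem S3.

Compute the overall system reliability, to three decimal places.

0.997

Parallel (manual pull station, pressure switch, and smoke detector): 1 − (1 − 0.77000)(1 − 0.87000)(1 − 0.83000) = 0.99492
Series ([0.99492] and discharge nozzle): 0.99492 × 0.99000 = 0.98497
Parallel (releasing panel and [0.98497]): 1 − (1 − 0.79000)(1 − 0.98497) = 0.997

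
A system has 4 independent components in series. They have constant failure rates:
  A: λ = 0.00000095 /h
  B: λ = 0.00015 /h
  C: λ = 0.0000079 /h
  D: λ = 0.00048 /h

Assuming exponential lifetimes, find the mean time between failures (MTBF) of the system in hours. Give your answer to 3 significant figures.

Series of exponential components: λ_sys = Σ λ_i
λ_sys = 0.00000095 + 0.00015 + 0.0000079 + 0.00048 = 6.3885e-04 /h
MTBF = 1 / λ_sys = 1570 h

1570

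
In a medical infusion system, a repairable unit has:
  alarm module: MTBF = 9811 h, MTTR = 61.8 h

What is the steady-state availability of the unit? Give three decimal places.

0.994

A(alarm module) = MTBF/(MTBF+MTTR) = 9811/(9811+61.8) = 0.994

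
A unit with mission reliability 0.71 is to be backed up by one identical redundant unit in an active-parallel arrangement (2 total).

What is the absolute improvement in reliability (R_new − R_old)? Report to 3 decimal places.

R_before = 0.71
R_after = 1 − (1 − 0.71)^2 = 0.916
ΔR = 0.916 − 0.71 = 0.206

0.206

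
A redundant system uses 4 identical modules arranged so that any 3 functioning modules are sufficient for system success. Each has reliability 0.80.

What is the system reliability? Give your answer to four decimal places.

R = Σ_{i=3}^{4} C(4,i) p^i (1−p)^{4−i} with p = 0.80
C(4,3)·0.80^3·0.20^1 = 0.409600
C(4,4)·0.80^4·0.20^0 = 0.409600
Sum = 0.8192

0.8192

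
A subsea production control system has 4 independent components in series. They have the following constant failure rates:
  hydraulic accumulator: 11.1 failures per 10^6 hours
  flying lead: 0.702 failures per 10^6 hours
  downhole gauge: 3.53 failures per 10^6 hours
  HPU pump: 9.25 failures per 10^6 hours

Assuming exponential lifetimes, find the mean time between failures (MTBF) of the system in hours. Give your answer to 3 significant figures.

40700

Series of exponential components: λ_sys = Σ λ_i
λ_sys = 0.0000111 + 0.000000702 + 0.00000353 + 0.00000925 = 2.4582e-05 /h
MTBF = 1 / λ_sys = 40700 h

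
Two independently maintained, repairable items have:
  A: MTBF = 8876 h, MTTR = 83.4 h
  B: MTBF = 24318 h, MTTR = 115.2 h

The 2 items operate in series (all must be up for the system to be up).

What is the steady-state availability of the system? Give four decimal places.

0.9860

A(A) = MTBF/(MTBF+MTTR) = 8876/(8876+83.4) = 0.990691
A(B) = MTBF/(MTBF+MTTR) = 24318/(24318+115.2) = 0.995285
Series availability: 0.990691 × 0.995285 = 0.9860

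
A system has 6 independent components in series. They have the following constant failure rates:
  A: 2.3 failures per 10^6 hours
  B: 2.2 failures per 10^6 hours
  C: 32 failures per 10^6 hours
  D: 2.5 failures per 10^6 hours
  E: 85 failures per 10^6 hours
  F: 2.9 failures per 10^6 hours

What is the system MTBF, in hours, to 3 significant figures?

Series of exponential components: λ_sys = Σ λ_i
λ_sys = 0.0000023 + 0.0000022 + 0.000032 + 0.0000025 + 0.000085 + 0.0000029 = 1.2690e-04 /h
MTBF = 1 / λ_sys = 7880 h

7880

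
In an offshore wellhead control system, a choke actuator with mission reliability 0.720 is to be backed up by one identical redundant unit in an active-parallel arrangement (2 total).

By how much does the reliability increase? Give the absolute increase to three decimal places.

R_before = 0.720
R_after = 1 − (1 − 0.720)^2 = 0.922
ΔR = 0.922 − 0.720 = 0.202

0.202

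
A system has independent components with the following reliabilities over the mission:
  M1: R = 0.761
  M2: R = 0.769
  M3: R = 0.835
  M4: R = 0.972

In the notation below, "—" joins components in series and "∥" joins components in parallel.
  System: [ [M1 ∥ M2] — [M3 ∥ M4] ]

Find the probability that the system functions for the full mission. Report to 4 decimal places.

Parallel (M1 and M2): 1 − (1 − 0.761000)(1 − 0.769000) = 0.944791
Parallel (M3 and M4): 1 − (1 − 0.835000)(1 − 0.972000) = 0.995380
Series ([0.944791] and [0.995380]): 0.944791 × 0.995380 = 0.9404

0.9404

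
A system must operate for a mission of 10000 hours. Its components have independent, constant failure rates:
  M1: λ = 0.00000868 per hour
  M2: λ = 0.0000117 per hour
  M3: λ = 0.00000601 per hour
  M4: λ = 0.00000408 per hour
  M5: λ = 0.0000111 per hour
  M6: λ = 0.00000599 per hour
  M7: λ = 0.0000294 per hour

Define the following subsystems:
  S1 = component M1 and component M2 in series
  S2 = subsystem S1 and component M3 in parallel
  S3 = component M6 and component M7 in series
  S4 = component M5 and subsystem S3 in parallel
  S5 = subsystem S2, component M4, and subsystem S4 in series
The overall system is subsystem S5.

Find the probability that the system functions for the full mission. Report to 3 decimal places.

R(M1) = exp(−0.00000868 × 10000) = 0.91686
R(M2) = exp(−0.0000117 × 10000) = 0.88959
R(M3) = exp(−0.00000601 × 10000) = 0.94167
R(M4) = exp(−0.00000408 × 10000) = 0.96002
R(M5) = exp(−0.0000111 × 10000) = 0.89494
R(M6) = exp(−0.00000599 × 10000) = 0.94186
R(M7) = exp(−0.0000294 × 10000) = 0.74528
Series (M1 and M2): 0.91686 × 0.88959 = 0.81563
Parallel ([0.81563] and M3): 1 − (1 − 0.81563)(1 − 0.94167) = 0.98925
Series (M6 and M7): 0.94186 × 0.74528 = 0.70195
Parallel (M5 and [0.70195]): 1 − (1 − 0.89494)(1 − 0.70195) = 0.96869
Series ([0.98925], M4, and [0.96869]): 0.98925 × 0.96002 × 0.96869 = 0.920

0.920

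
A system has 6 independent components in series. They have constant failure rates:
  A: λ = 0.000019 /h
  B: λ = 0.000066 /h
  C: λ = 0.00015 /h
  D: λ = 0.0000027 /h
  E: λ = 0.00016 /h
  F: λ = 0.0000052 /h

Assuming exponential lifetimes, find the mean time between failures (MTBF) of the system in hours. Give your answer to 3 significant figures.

2480

Series of exponential components: λ_sys = Σ λ_i
λ_sys = 0.000019 + 0.000066 + 0.00015 + 0.0000027 + 0.00016 + 0.0000052 = 4.0290e-04 /h
MTBF = 1 / λ_sys = 2480 h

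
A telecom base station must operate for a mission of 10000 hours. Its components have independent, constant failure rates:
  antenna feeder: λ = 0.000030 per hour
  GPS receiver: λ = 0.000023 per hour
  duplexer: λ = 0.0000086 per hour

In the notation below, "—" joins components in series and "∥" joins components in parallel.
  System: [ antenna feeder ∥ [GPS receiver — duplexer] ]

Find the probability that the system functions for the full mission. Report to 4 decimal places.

0.9298

R(antenna feeder) = exp(−0.000030 × 10000) = 0.740818
R(GPS receiver) = exp(−0.000023 × 10000) = 0.794534
R(duplexer) = exp(−0.0000086 × 10000) = 0.917594
Series (GPS receiver and duplexer): 0.794534 × 0.917594 = 0.729060
Parallel (antenna feeder and [0.729060]): 1 − (1 − 0.740818)(1 − 0.729060) = 0.9298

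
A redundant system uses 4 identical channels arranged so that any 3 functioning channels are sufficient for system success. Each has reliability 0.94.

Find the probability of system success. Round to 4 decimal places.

0.9801

R = Σ_{i=3}^{4} C(4,i) p^i (1−p)^{4−i} with p = 0.94
C(4,3)·0.94^3·0.06^1 = 0.199340
C(4,4)·0.94^4·0.06^0 = 0.780749
Sum = 0.9801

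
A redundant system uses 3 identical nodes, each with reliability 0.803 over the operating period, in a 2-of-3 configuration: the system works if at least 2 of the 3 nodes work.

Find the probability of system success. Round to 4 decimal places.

R = Σ_{i=2}^{3} C(3,i) p^i (1−p)^{3−i} with p = 0.803
C(3,2)·0.803^2·0.197^1 = 0.381082
C(3,3)·0.803^3·0.197^0 = 0.517782
Sum = 0.8989

0.8989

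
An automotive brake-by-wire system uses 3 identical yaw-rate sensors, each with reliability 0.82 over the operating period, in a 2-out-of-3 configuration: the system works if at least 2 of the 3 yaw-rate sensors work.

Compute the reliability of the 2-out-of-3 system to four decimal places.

R = Σ_{i=2}^{3} C(3,i) p^i (1−p)^{3−i} with p = 0.82
C(3,2)·0.82^2·0.18^1 = 0.363096
C(3,3)·0.82^3·0.18^0 = 0.551368
Sum = 0.9145

0.9145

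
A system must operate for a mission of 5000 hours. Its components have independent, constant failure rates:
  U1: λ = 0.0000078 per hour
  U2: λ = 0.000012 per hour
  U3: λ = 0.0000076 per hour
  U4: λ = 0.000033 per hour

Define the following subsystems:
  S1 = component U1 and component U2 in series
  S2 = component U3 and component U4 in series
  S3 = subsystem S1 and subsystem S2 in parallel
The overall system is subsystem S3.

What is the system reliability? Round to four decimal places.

R(U1) = exp(−0.0000078 × 5000) = 0.961751
R(U2) = exp(−0.000012 × 5000) = 0.941765
R(U3) = exp(−0.0000076 × 5000) = 0.962713
R(U4) = exp(−0.000033 × 5000) = 0.847894
Series (U1 and U2): 0.961751 × 0.941765 = 0.905743
Series (U3 and U4): 0.962713 × 0.847894 = 0.816279
Parallel ([0.905743] and [0.816279]): 1 − (1 − 0.905743)(1 − 0.816279) = 0.9827

0.9827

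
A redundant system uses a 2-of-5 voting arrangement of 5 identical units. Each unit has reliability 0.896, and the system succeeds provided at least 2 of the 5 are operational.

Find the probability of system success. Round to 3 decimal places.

0.999

R = Σ_{i=2}^{5} C(5,i) p^i (1−p)^{5−i} with p = 0.896
C(5,2)·0.896^2·0.104^3 = 0.00903
C(5,3)·0.896^3·0.104^2 = 0.07780
C(5,4)·0.896^4·0.104^1 = 0.33515
C(5,5)·0.896^5·0.104^0 = 0.57748
Sum = 0.999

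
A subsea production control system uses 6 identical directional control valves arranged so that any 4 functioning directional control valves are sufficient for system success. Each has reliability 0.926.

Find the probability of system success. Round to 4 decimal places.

0.9932

R = Σ_{i=4}^{6} C(6,i) p^i (1−p)^{6−i} with p = 0.926
C(6,4)·0.926^4·0.074^2 = 0.060395
C(6,5)·0.926^5·0.074^1 = 0.302300
C(6,6)·0.926^6·0.074^0 = 0.630472
Sum = 0.9932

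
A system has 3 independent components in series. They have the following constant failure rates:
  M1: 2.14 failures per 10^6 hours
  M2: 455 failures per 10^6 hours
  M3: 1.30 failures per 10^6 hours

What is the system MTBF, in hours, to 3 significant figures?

2180

Series of exponential components: λ_sys = Σ λ_i
λ_sys = 0.00000214 + 0.000455 + 0.00000130 = 4.5844e-04 /h
MTBF = 1 / λ_sys = 2180 h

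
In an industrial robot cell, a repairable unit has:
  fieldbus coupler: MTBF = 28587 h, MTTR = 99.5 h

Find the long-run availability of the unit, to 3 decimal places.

0.997

A(fieldbus coupler) = MTBF/(MTBF+MTTR) = 28587/(28587+99.5) = 0.997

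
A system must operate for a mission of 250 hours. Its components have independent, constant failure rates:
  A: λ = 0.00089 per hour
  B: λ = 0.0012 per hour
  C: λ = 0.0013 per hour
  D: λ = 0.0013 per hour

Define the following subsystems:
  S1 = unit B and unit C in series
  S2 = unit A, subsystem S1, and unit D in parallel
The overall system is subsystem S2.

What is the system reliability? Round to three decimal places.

0.974

R(A) = exp(−0.00089 × 250) = 0.80052
R(B) = exp(−0.0012 × 250) = 0.74082
R(C) = exp(−0.0013 × 250) = 0.72253
R(D) = exp(−0.0013 × 250) = 0.72253
Series (B and C): 0.74082 × 0.72253 = 0.53526
Parallel (A, [0.53526], and D): 1 − (1 − 0.80052)(1 − 0.53526)(1 − 0.72253) = 0.974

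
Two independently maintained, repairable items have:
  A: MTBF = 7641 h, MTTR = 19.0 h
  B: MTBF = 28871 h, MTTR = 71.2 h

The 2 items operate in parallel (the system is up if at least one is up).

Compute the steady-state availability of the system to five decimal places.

A(A) = MTBF/(MTBF+MTTR) = 7641/(7641+19.0) = 0.997520
A(B) = MTBF/(MTBF+MTTR) = 28871/(28871+71.2) = 0.997540
Parallel availability: 1 − (1 − 0.997520)(1 − 0.997540) = 0.99999

0.99999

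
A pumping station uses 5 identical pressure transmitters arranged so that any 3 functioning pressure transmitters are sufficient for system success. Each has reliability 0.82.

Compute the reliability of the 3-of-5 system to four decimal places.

R = Σ_{i=3}^{5} C(5,i) p^i (1−p)^{5−i} with p = 0.82
C(5,3)·0.82^3·0.18^2 = 0.178643
C(5,4)·0.82^4·0.18^1 = 0.406910
C(5,5)·0.82^5·0.18^0 = 0.370740
Sum = 0.9563

0.9563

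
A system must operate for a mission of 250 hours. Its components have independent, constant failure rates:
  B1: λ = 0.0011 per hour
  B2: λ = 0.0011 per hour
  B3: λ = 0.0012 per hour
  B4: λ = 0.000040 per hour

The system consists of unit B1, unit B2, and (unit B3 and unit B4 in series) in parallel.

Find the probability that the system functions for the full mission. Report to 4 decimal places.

R(B1) = exp(−0.0011 × 250) = 0.759572
R(B2) = exp(−0.0011 × 250) = 0.759572
R(B3) = exp(−0.0012 × 250) = 0.740818
R(B4) = exp(−0.000040 × 250) = 0.990050
Series (B3 and B4): 0.740818 × 0.990050 = 0.733447
Parallel (B1, B2, and [0.733447]): 1 − (1 − 0.759572)(1 − 0.759572)(1 − 0.733447) = 0.9846

0.9846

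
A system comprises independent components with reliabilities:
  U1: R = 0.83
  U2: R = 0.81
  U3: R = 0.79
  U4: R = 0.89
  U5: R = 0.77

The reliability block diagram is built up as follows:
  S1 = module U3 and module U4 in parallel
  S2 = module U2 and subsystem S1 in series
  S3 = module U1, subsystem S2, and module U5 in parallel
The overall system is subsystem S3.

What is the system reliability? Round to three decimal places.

Parallel (U3 and U4): 1 − (1 − 0.79000)(1 − 0.89000) = 0.97690
Series (U2 and [0.97690]): 0.81000 × 0.97690 = 0.79129
Parallel (U1, [0.79129], and U5): 1 − (1 − 0.83000)(1 − 0.79129)(1 − 0.77000) = 0.992

0.992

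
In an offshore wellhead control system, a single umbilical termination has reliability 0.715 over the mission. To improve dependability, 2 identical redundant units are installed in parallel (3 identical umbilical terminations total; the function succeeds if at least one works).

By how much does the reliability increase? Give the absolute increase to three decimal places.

R_before = 0.715
R_after = 1 − (1 − 0.715)^3 = 0.977
ΔR = 0.977 − 0.715 = 0.262

0.262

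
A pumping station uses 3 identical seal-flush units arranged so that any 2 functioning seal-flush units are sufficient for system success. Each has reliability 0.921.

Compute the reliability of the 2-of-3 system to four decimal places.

0.9823

R = Σ_{i=2}^{3} C(3,i) p^i (1−p)^{3−i} with p = 0.921
C(3,2)·0.921^2·0.079^1 = 0.201033
C(3,3)·0.921^3·0.079^0 = 0.781230
Sum = 0.9823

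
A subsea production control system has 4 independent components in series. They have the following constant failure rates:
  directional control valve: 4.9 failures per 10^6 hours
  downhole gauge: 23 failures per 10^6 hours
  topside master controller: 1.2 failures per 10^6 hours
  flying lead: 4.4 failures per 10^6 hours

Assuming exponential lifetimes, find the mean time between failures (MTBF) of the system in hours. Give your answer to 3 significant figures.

29900

Series of exponential components: λ_sys = Σ λ_i
λ_sys = 0.0000049 + 0.000023 + 0.0000012 + 0.0000044 = 3.3500e-05 /h
MTBF = 1 / λ_sys = 29900 h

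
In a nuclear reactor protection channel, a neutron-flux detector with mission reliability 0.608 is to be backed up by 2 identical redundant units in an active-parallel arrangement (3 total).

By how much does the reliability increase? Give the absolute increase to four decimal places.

0.3318

R_before = 0.608
R_after = 1 − (1 − 0.608)^3 = 0.9398
ΔR = 0.9398 − 0.608 = 0.3318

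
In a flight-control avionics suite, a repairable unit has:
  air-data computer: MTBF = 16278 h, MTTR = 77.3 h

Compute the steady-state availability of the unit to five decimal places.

A(air-data computer) = MTBF/(MTBF+MTTR) = 16278/(16278+77.3) = 0.99527

0.99527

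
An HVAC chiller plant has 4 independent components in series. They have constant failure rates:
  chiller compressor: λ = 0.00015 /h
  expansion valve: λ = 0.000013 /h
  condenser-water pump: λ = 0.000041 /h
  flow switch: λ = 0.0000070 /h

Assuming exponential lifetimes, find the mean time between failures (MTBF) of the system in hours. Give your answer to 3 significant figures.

Series of exponential components: λ_sys = Σ λ_i
λ_sys = 0.00015 + 0.000013 + 0.000041 + 0.0000070 = 2.1100e-04 /h
MTBF = 1 / λ_sys = 4740 h

4740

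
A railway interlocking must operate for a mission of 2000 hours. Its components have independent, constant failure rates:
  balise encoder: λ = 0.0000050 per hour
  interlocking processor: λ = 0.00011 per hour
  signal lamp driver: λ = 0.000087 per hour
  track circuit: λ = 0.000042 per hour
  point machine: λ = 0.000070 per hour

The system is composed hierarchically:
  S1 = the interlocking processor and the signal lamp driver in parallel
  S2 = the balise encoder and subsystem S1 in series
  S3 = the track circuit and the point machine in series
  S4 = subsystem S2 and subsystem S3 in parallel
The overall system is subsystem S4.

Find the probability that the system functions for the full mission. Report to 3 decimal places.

0.992

R(balise encoder) = exp(−0.0000050 × 2000) = 0.99005
R(interlocking processor) = exp(−0.00011 × 2000) = 0.80252
R(signal lamp driver) = exp(−0.000087 × 2000) = 0.84030
R(track circuit) = exp(−0.000042 × 2000) = 0.91943
R(point machine) = exp(−0.000070 × 2000) = 0.86936
Parallel (interlocking processor and signal lamp driver): 1 − (1 − 0.80252)(1 − 0.84030) = 0.96846
Series (balise encoder and [0.96846]): 0.99005 × 0.96846 = 0.95882
Series (track circuit and point machine): 0.91943 × 0.86936 = 0.79932
Parallel ([0.95882] and [0.79932]): 1 − (1 − 0.95882)(1 − 0.79932) = 0.992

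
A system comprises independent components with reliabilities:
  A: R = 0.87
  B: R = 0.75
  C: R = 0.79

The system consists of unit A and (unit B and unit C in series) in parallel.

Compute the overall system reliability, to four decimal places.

0.9470

Series (B and C): 0.750000 × 0.790000 = 0.592500
Parallel (A and [0.592500]): 1 − (1 − 0.870000)(1 − 0.592500) = 0.9470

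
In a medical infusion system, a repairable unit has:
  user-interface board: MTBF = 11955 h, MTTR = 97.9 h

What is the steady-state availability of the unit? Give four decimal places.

0.9919

A(user-interface board) = MTBF/(MTBF+MTTR) = 11955/(11955+97.9) = 0.9919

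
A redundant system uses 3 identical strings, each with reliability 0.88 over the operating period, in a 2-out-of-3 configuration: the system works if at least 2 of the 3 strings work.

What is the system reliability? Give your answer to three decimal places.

0.960

R = Σ_{i=2}^{3} C(3,i) p^i (1−p)^{3−i} with p = 0.88
C(3,2)·0.88^2·0.12^1 = 0.27878
C(3,3)·0.88^3·0.12^0 = 0.68147
Sum = 0.960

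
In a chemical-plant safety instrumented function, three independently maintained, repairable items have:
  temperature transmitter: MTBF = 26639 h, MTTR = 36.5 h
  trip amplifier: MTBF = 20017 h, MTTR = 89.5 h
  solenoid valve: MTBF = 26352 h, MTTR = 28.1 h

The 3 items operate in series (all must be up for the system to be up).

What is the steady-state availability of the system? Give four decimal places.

0.9931

A(temperature transmitter) = MTBF/(MTBF+MTTR) = 26639/(26639+36.5) = 0.998632
A(trip amplifier) = MTBF/(MTBF+MTTR) = 20017/(20017+89.5) = 0.995549
A(solenoid valve) = MTBF/(MTBF+MTTR) = 26352/(26352+28.1) = 0.998935
Series availability: 0.998632 × 0.995549 × 0.998935 = 0.9931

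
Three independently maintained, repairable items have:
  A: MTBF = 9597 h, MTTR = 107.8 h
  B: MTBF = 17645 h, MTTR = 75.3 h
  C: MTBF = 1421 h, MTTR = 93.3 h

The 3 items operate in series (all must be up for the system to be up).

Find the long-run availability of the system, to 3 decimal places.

A(A) = MTBF/(MTBF+MTTR) = 9597/(9597+107.8) = 0.988892
A(B) = MTBF/(MTBF+MTTR) = 17645/(17645+75.3) = 0.995751
A(C) = MTBF/(MTBF+MTTR) = 1421/(1421+93.3) = 0.938387
Series availability: 0.988892 × 0.995751 × 0.938387 = 0.924

0.924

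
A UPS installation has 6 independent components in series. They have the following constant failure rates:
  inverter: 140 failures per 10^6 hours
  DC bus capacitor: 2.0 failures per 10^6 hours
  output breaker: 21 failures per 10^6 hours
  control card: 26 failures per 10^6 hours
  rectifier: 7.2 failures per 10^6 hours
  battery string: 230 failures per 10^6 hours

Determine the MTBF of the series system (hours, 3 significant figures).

Series of exponential components: λ_sys = Σ λ_i
λ_sys = 0.00014 + 0.0000020 + 0.000021 + 0.000026 + 0.0000072 + 0.00023 = 4.2620e-04 /h
MTBF = 1 / λ_sys = 2350 h

2350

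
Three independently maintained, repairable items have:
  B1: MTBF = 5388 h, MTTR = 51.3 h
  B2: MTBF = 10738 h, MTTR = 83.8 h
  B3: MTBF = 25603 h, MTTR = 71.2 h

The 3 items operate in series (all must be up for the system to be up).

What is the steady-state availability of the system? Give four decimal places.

A(B1) = MTBF/(MTBF+MTTR) = 5388/(5388+51.3) = 0.990569
A(B2) = MTBF/(MTBF+MTTR) = 10738/(10738+83.8) = 0.992256
A(B3) = MTBF/(MTBF+MTTR) = 25603/(25603+71.2) = 0.997227
Series availability: 0.990569 × 0.992256 × 0.997227 = 0.9802

0.9802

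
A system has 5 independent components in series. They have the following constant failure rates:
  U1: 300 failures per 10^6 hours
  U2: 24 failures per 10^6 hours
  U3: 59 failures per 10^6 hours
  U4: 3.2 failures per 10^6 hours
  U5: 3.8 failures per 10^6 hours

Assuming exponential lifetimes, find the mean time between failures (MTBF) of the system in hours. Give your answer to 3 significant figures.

Series of exponential components: λ_sys = Σ λ_i
λ_sys = 0.00030 + 0.000024 + 0.000059 + 0.0000032 + 0.0000038 = 3.9000e-04 /h
MTBF = 1 / λ_sys = 2560 h

2560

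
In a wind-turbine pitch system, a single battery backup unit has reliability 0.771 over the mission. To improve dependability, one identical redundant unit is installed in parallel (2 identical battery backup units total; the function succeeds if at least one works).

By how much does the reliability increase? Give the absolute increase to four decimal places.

R_before = 0.771
R_after = 1 − (1 − 0.771)^2 = 0.9476
ΔR = 0.9476 − 0.771 = 0.1766

0.1766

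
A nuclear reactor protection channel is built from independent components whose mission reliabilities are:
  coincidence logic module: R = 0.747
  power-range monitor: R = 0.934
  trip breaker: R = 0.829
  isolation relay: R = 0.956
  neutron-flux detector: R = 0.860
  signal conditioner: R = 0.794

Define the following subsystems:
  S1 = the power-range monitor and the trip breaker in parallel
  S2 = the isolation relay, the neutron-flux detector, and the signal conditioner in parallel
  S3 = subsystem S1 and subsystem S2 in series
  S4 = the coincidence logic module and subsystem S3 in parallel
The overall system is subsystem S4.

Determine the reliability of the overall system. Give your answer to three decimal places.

Parallel (power-range monitor and trip breaker): 1 − (1 − 0.93400)(1 − 0.82900) = 0.98871
Parallel (isolation relay, neutron-flux detector, and signal conditioner): 1 − (1 − 0.95600)(1 − 0.86000)(1 − 0.79400) = 0.99873
Series ([0.98871] and [0.99873]): 0.98871 × 0.99873 = 0.98745
Parallel (coincidence logic module and [0.98745]): 1 − (1 − 0.74700)(1 − 0.98745) = 0.997

0.997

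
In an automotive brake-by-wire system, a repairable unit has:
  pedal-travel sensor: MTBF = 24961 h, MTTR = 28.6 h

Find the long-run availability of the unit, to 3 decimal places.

A(pedal-travel sensor) = MTBF/(MTBF+MTTR) = 24961/(24961+28.6) = 0.999

0.999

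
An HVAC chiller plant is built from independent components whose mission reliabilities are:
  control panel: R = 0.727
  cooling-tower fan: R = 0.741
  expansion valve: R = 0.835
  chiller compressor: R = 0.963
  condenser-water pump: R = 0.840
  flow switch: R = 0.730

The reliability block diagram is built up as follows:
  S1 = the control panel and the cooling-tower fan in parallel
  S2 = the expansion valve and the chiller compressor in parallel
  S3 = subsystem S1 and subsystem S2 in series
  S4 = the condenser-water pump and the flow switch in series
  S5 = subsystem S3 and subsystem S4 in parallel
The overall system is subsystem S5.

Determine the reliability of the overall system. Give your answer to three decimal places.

0.970

Parallel (control panel and cooling-tower fan): 1 − (1 − 0.72700)(1 − 0.74100) = 0.92929
Parallel (expansion valve and chiller compressor): 1 − (1 − 0.83500)(1 − 0.96300) = 0.99390
Series ([0.92929] and [0.99390]): 0.92929 × 0.99390 = 0.92362
Series (condenser-water pump and flow switch): 0.84000 × 0.73000 = 0.61320
Parallel ([0.92362] and [0.61320]): 1 − (1 − 0.92362)(1 − 0.61320) = 0.970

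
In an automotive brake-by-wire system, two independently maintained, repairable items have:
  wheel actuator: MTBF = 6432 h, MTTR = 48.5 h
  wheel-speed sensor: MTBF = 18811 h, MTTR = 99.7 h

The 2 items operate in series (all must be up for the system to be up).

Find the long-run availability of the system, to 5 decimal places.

A(wheel actuator) = MTBF/(MTBF+MTTR) = 6432/(6432+48.5) = 0.992516
A(wheel-speed sensor) = MTBF/(MTBF+MTTR) = 18811/(18811+99.7) = 0.994728
Series availability: 0.992516 × 0.994728 = 0.98728

0.98728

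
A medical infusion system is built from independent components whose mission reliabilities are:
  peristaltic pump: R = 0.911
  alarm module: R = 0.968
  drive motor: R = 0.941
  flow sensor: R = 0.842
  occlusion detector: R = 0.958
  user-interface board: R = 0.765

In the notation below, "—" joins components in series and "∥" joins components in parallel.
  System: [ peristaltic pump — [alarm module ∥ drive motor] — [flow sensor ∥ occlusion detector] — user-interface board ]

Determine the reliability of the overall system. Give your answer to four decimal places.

0.6910

Parallel (alarm module and drive motor): 1 − (1 − 0.968000)(1 − 0.941000) = 0.998112
Parallel (flow sensor and occlusion detector): 1 − (1 − 0.842000)(1 − 0.958000) = 0.993364
Series (peristaltic pump, [0.998112], [0.993364], and user-interface board): 0.911000 × 0.998112 × 0.993364 × 0.765000 = 0.6910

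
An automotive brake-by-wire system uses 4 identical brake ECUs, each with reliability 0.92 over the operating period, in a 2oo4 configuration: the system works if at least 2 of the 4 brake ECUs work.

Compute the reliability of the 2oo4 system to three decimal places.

R = Σ_{i=2}^{4} C(4,i) p^i (1−p)^{4−i} with p = 0.92
C(4,2)·0.92^2·0.08^2 = 0.03250
C(4,3)·0.92^3·0.08^1 = 0.24918
C(4,4)·0.92^4·0.08^0 = 0.71639
Sum = 0.998

0.998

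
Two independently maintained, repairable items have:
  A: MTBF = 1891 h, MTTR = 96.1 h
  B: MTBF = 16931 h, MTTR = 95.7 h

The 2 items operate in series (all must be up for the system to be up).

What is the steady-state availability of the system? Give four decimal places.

0.9463

A(A) = MTBF/(MTBF+MTTR) = 1891/(1891+96.1) = 0.951638
A(B) = MTBF/(MTBF+MTTR) = 16931/(16931+95.7) = 0.994379
Series availability: 0.951638 × 0.994379 = 0.9463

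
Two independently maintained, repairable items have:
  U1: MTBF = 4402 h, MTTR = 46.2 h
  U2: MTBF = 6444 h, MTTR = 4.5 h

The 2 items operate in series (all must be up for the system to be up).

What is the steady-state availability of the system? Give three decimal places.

0.989

A(U1) = MTBF/(MTBF+MTTR) = 4402/(4402+46.2) = 0.989614
A(U2) = MTBF/(MTBF+MTTR) = 6444/(6444+4.5) = 0.999302
Series availability: 0.989614 × 0.999302 = 0.989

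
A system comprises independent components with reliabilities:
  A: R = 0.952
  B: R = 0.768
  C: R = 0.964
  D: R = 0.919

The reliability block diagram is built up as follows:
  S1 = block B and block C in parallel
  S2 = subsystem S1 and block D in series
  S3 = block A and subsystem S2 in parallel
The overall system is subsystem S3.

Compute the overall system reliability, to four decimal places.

Parallel (B and C): 1 − (1 − 0.768000)(1 − 0.964000) = 0.991648
Series ([0.991648] and D): 0.991648 × 0.919000 = 0.911325
Parallel (A and [0.911325]): 1 − (1 − 0.952000)(1 − 0.911325) = 0.9957

0.9957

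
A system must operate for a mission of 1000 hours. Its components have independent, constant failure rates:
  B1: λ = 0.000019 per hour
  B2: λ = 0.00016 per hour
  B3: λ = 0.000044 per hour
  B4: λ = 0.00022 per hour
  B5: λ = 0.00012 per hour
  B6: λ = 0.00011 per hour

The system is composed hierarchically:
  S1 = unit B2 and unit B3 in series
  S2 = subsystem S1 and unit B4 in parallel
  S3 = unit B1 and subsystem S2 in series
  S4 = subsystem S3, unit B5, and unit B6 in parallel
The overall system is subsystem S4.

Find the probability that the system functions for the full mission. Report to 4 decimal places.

0.9994

R(B1) = exp(−0.000019 × 1000) = 0.981179
R(B2) = exp(−0.00016 × 1000) = 0.852144
R(B3) = exp(−0.000044 × 1000) = 0.956954
R(B4) = exp(−0.00022 × 1000) = 0.802519
R(B5) = exp(−0.00012 × 1000) = 0.886920
R(B6) = exp(−0.00011 × 1000) = 0.895834
Series (B2 and B3): 0.852144 × 0.956954 = 0.815463
Parallel ([0.815463] and B4): 1 − (1 − 0.815463)(1 − 0.802519) = 0.963557
Series (B1 and [0.963557]): 0.981179 × 0.963557 = 0.945422
Parallel ([0.945422], B5, and B6): 1 − (1 − 0.945422)(1 − 0.886920)(1 − 0.895834) = 0.9994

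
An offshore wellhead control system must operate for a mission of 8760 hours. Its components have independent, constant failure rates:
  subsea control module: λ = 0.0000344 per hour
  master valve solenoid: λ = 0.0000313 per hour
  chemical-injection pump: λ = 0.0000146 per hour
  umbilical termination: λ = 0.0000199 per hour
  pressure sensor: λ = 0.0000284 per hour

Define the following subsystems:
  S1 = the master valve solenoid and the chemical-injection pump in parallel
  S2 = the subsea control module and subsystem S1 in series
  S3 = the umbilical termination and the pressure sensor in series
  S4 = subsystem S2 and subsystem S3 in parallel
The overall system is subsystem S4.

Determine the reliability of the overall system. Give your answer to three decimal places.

0.903

R(subsea control module) = exp(−0.0000344 × 8760) = 0.73982
R(master valve solenoid) = exp(−0.0000313 × 8760) = 0.76019
R(chemical-injection pump) = exp(−0.0000146 × 8760) = 0.87994
R(umbilical termination) = exp(−0.0000199 × 8760) = 0.84002
R(pressure sensor) = exp(−0.0000284 × 8760) = 0.77975
Parallel (master valve solenoid and chemical-injection pump): 1 − (1 − 0.76019)(1 − 0.87994) = 0.97121
Series (subsea control module and [0.97121]): 0.73982 × 0.97121 = 0.71852
Series (umbilical termination and pressure sensor): 0.84002 × 0.77975 = 0.65501
Parallel ([0.71852] and [0.65501]): 1 − (1 − 0.71852)(1 − 0.65501) = 0.903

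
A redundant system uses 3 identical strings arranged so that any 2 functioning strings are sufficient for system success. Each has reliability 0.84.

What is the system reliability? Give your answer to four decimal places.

0.9314

R = Σ_{i=2}^{3} C(3,i) p^i (1−p)^{3−i} with p = 0.84
C(3,2)·0.84^2·0.16^1 = 0.338688
C(3,3)·0.84^3·0.16^0 = 0.592704
Sum = 0.9314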